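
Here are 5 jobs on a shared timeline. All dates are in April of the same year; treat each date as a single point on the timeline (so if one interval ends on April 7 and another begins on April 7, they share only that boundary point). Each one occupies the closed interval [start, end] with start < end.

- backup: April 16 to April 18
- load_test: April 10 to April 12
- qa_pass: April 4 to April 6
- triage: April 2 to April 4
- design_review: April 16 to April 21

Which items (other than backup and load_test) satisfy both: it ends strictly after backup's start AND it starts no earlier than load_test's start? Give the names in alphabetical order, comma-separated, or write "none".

Conditions: its end is strictly after backup's start (X.end > April 16) AND its start is no earlier than load_test's start (X.start >= April 10).
design_review: end April 21 > April 16? ✓; start April 16 >= April 10? ✓ → yes.
qa_pass: end April 6 > April 16? ✗; start April 4 >= April 10? ✗ → no.
triage: end April 4 > April 16? ✗; start April 2 >= April 10? ✗ → no.
Result: design_review.

design_review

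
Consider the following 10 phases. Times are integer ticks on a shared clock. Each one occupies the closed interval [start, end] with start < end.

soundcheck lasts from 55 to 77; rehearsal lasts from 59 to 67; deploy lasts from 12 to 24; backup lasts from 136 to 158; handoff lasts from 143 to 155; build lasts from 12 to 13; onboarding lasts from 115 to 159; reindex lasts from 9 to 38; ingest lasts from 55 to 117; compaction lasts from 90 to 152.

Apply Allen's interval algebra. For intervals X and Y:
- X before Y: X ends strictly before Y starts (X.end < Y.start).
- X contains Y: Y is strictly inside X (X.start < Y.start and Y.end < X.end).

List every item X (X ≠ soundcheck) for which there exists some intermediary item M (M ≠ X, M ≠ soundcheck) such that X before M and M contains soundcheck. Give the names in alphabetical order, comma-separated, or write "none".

Target soundcheck = [55, 77].
Intermediaries M with M contains soundcheck: none.
Union: none.

none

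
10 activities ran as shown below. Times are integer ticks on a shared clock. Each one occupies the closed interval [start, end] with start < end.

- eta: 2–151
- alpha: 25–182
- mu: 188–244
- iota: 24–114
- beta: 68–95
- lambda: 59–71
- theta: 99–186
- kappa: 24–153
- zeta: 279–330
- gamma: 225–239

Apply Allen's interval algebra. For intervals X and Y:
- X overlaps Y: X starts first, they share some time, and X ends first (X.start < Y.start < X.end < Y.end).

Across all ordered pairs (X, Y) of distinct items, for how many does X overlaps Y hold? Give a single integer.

Checking all 90 ordered pairs for relation 'overlaps'; matching pairs in alphabetical order:
(alpha, theta): alpha overlaps theta ✓
(eta, alpha): eta overlaps alpha ✓
(eta, kappa): eta overlaps kappa ✓
(eta, theta): eta overlaps theta ✓
(iota, alpha): iota overlaps alpha ✓
(iota, theta): iota overlaps theta ✓
(kappa, alpha): kappa overlaps alpha ✓
(kappa, theta): kappa overlaps theta ✓
(lambda, beta): lambda overlaps beta ✓
Count: 9.

9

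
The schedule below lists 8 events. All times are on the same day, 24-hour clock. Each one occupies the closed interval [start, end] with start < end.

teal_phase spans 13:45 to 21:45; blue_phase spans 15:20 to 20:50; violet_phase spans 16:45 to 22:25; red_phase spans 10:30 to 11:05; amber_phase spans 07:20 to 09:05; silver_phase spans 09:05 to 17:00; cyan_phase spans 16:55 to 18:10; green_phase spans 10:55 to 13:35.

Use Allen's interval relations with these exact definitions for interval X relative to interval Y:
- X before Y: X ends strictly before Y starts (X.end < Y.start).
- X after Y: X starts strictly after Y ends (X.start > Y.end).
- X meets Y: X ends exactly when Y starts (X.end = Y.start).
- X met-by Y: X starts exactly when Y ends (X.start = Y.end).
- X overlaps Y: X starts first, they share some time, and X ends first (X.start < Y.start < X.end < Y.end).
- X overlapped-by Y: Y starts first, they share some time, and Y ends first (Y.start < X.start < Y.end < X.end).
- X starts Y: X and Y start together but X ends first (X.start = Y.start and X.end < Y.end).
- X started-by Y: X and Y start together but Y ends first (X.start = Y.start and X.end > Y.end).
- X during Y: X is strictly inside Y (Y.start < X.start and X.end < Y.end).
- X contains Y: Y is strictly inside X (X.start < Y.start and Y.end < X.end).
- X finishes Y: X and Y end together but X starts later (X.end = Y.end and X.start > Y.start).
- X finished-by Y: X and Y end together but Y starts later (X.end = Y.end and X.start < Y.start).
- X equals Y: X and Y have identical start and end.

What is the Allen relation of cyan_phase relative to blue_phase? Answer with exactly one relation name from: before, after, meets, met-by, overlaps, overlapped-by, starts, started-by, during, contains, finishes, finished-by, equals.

cyan_phase = [16:55, 18:10]; blue_phase = [15:20, 20:50].
Compare endpoints: cyan_phase.start > blue_phase.start, cyan_phase.start < blue_phase.end, cyan_phase.end > blue_phase.start, cyan_phase.end < blue_phase.end.
That pattern is 'during'.

during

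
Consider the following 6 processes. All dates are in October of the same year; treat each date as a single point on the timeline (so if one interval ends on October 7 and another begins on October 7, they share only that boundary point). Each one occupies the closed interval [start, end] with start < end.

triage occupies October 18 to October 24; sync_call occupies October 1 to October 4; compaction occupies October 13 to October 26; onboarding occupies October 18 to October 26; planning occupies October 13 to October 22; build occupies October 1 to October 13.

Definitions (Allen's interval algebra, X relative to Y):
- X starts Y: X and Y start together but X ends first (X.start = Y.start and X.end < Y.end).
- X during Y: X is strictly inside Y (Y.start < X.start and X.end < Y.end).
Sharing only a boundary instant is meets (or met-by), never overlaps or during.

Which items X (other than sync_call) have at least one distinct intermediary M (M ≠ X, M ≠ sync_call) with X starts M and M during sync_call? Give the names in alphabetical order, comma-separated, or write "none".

Target sync_call = [October 1, October 4].
Intermediaries M with M during sync_call: none.
Union: none.

none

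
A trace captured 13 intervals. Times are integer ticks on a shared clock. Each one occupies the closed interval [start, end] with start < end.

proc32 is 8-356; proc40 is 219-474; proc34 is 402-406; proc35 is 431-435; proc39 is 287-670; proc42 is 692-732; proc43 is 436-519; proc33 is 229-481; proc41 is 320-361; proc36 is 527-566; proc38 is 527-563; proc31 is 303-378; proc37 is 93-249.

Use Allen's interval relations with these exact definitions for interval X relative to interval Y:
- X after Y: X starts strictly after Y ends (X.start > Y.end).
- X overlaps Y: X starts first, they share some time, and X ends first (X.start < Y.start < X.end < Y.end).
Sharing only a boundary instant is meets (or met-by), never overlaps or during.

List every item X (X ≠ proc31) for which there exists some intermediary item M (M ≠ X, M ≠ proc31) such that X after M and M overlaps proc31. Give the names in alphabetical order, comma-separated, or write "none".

proc34, proc35, proc36, proc38, proc42, proc43

Target proc31 = [303, 378].
Intermediaries M with M overlaps proc31: proc32.
Via proc32 — items with X after proc32: proc34, proc35, proc36, proc38, proc42, proc43.
Union: proc34, proc35, proc36, proc38, proc42, proc43.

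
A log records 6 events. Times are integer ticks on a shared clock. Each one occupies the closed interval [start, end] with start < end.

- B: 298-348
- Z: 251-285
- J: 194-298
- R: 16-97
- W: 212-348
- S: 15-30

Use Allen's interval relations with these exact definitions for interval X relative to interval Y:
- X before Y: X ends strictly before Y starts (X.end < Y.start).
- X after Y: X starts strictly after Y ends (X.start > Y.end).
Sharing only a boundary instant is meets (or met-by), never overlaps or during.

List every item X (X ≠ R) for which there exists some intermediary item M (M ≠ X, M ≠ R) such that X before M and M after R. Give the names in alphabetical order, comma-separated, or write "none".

S, Z

Target R = [16, 97].
Intermediaries M with M after R: B, J, W, Z.
Via B — items with X before B: S, Z.
Via J — items with X before J: S.
Via W — items with X before W: S.
Via Z — items with X before Z: S.
Union: S, Z.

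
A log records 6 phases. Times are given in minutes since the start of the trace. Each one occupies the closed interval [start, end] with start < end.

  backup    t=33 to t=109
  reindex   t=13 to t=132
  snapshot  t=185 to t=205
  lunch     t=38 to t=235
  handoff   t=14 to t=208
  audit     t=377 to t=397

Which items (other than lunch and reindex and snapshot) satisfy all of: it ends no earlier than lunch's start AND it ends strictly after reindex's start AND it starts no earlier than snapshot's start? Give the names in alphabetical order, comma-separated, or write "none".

Conditions: its end is no earlier than lunch's start (X.end >= t=38) AND its end is strictly after reindex's start (X.end > t=13) AND its start is no earlier than snapshot's start (X.start >= t=185).
audit: end t=397 >= t=38? ✓; end t=397 > t=13? ✓; start t=377 >= t=185? ✓ → yes.
backup: end t=109 >= t=38? ✓; end t=109 > t=13? ✓; start t=33 >= t=185? ✗ → no.
handoff: end t=208 >= t=38? ✓; end t=208 > t=13? ✓; start t=14 >= t=185? ✗ → no.
Result: audit.

audit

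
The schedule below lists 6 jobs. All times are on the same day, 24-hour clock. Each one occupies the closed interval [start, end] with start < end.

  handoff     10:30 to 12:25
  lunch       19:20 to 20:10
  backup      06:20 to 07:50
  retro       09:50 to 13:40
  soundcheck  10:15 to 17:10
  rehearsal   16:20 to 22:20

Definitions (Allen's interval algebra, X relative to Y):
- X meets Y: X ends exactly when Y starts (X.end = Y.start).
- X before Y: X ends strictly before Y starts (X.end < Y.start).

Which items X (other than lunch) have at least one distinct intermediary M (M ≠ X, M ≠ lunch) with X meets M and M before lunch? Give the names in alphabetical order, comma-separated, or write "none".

Target lunch = [19:20, 20:10].
Intermediaries M with M before lunch: backup, handoff, retro, soundcheck.
Via backup — items with X meets backup: none.
Via handoff — items with X meets handoff: none.
Via retro — items with X meets retro: none.
Via soundcheck — items with X meets soundcheck: none.
Union: none.

none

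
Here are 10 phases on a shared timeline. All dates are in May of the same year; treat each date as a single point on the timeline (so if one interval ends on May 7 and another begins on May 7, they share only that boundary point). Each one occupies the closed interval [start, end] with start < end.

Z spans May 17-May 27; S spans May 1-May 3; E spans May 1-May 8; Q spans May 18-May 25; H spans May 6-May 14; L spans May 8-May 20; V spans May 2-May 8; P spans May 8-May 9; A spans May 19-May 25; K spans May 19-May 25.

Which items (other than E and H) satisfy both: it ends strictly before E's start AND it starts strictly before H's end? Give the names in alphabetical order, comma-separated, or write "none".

none

Conditions: its end is strictly before E's start (X.end < May 1) AND its start is strictly before H's end (X.start < May 14).
A: end May 25 < May 1? ✗; start May 19 < May 14? ✗ → no.
K: end May 25 < May 1? ✗; start May 19 < May 14? ✗ → no.
L: end May 20 < May 1? ✗; start May 8 < May 14? ✓ → no.
P: end May 9 < May 1? ✗; start May 8 < May 14? ✓ → no.
Q: end May 25 < May 1? ✗; start May 18 < May 14? ✗ → no.
S: end May 3 < May 1? ✗; start May 1 < May 14? ✓ → no.
V: end May 8 < May 1? ✗; start May 2 < May 14? ✓ → no.
Z: end May 27 < May 1? ✗; start May 17 < May 14? ✗ → no.
Result: none.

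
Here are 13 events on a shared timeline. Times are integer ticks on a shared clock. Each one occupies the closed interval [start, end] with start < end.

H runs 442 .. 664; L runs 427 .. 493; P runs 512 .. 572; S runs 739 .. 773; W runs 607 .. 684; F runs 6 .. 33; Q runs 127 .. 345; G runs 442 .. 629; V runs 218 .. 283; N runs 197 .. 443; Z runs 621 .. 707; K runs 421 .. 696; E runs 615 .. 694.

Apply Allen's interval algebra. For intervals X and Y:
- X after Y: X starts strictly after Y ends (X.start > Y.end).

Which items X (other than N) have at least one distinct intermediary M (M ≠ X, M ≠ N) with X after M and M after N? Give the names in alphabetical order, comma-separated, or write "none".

Target N = [197, 443].
Intermediaries M with M after N: E, P, S, W, Z.
Via E — items with X after E: S.
Via P — items with X after P: E, S, W, Z.
Via S — items with X after S: none.
Via W — items with X after W: S.
Via Z — items with X after Z: S.
Union: E, S, W, Z.

E, S, W, Z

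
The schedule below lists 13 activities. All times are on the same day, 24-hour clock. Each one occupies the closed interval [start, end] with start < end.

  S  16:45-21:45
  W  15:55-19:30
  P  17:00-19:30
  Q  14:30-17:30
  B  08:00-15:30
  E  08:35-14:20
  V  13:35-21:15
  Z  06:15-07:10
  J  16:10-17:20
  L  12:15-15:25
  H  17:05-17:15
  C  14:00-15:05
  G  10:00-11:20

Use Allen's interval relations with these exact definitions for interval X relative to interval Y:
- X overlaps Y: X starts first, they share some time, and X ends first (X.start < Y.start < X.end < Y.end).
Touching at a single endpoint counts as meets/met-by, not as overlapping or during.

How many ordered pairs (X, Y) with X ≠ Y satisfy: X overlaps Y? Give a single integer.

15

Checking all 156 ordered pairs for relation 'overlaps'; matching pairs in alphabetical order:
(B, Q): B overlaps Q ✓
(B, V): B overlaps V ✓
(C, Q): C overlaps Q ✓
(E, C): E overlaps C ✓
(E, L): E overlaps L ✓
(E, V): E overlaps V ✓
(J, P): J overlaps P ✓
(J, S): J overlaps S ✓
(L, Q): L overlaps Q ✓
(L, V): L overlaps V ✓
(Q, P): Q overlaps P ✓
(Q, S): Q overlaps S ✓
(Q, W): Q overlaps W ✓
(V, S): V overlaps S ✓
(W, S): W overlaps S ✓
Count: 15.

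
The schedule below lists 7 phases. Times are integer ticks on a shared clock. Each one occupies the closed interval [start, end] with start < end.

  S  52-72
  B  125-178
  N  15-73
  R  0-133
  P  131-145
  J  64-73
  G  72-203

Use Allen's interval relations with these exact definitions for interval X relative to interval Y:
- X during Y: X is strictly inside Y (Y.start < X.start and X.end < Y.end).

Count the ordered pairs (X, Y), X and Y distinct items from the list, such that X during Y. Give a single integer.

7

Checking all 42 ordered pairs for relation 'during'; matching pairs in alphabetical order:
(B, G): B during G ✓
(J, R): J during R ✓
(N, R): N during R ✓
(P, B): P during B ✓
(P, G): P during G ✓
(S, N): S during N ✓
(S, R): S during R ✓
Count: 7.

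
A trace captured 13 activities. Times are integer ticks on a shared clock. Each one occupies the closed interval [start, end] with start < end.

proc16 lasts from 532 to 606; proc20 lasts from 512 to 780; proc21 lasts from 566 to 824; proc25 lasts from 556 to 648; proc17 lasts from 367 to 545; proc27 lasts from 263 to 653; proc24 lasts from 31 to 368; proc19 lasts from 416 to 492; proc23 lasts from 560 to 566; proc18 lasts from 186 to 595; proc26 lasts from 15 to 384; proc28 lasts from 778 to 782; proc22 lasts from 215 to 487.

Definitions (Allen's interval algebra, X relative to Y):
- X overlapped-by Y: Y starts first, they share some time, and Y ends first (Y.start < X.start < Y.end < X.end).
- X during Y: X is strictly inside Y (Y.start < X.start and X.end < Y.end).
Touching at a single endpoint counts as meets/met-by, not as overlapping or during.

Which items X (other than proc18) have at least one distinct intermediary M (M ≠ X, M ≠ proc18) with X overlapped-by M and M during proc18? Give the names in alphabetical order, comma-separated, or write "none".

proc16, proc17, proc19, proc20, proc27

Target proc18 = [186, 595].
Intermediaries M with M during proc18: proc17, proc19, proc22, proc23.
Via proc17 — items with X overlapped-by proc17: proc16, proc20.
Via proc19 — items with X overlapped-by proc19: none.
Via proc22 — items with X overlapped-by proc22: proc17, proc19, proc27.
Via proc23 — items with X overlapped-by proc23: none.
Union: proc16, proc17, proc19, proc20, proc27.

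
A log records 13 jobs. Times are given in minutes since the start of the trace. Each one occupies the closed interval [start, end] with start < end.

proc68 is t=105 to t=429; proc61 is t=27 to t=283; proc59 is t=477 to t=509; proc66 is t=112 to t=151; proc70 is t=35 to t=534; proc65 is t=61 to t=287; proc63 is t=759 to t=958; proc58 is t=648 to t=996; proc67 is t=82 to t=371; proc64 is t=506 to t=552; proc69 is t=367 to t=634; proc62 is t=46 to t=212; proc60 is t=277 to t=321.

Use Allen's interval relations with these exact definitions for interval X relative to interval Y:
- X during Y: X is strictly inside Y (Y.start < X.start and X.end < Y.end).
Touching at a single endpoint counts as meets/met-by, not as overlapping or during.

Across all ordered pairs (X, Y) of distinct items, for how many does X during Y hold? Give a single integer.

Checking all 156 ordered pairs for relation 'during'; matching pairs in alphabetical order:
(proc59, proc69): proc59 during proc69 ✓
(proc59, proc70): proc59 during proc70 ✓
(proc60, proc67): proc60 during proc67 ✓
(proc60, proc68): proc60 during proc68 ✓
(proc60, proc70): proc60 during proc70 ✓
(proc62, proc61): proc62 during proc61 ✓
(proc62, proc70): proc62 during proc70 ✓
(proc63, proc58): proc63 during proc58 ✓
(proc64, proc69): proc64 during proc69 ✓
(proc65, proc70): proc65 during proc70 ✓
(proc66, proc61): proc66 during proc61 ✓
(proc66, proc62): proc66 during proc62 ✓
(proc66, proc65): proc66 during proc65 ✓
(proc66, proc67): proc66 during proc67 ✓
(proc66, proc68): proc66 during proc68 ✓
(proc66, proc70): proc66 during proc70 ✓
(proc67, proc70): proc67 during proc70 ✓
(proc68, proc70): proc68 during proc70 ✓
Count: 18.

18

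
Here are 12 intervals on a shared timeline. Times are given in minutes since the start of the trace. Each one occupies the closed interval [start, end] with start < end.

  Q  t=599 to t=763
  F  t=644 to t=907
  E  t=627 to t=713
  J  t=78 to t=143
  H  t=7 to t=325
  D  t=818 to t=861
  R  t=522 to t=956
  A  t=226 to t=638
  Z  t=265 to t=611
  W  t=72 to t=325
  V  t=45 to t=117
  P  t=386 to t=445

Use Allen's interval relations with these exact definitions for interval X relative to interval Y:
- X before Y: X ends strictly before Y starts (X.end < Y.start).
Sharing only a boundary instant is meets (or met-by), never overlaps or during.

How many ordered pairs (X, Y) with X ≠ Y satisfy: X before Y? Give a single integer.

40

Checking all 132 ordered pairs for relation 'before'; matching pairs in alphabetical order:
(A, D): A before D ✓
(A, F): A before F ✓
(E, D): E before D ✓
(H, D): H before D ✓
(H, E): H before E ✓
(H, F): H before F ✓
(H, P): H before P ✓
(H, Q): H before Q ✓
(H, R): H before R ✓
(J, A): J before A ✓
(J, D): J before D ✓
(J, E): J before E ✓
(J, F): J before F ✓
(J, P): J before P ✓
(J, Q): J before Q ✓
(J, R): J before R ✓
(J, Z): J before Z ✓
(P, D): P before D ✓
(P, E): P before E ✓
(P, F): P before F ✓
(P, Q): P before Q ✓
(P, R): P before R ✓
(Q, D): Q before D ✓
(V, A): V before A ✓
... plus 16 further pairs not listed.
Count: 40.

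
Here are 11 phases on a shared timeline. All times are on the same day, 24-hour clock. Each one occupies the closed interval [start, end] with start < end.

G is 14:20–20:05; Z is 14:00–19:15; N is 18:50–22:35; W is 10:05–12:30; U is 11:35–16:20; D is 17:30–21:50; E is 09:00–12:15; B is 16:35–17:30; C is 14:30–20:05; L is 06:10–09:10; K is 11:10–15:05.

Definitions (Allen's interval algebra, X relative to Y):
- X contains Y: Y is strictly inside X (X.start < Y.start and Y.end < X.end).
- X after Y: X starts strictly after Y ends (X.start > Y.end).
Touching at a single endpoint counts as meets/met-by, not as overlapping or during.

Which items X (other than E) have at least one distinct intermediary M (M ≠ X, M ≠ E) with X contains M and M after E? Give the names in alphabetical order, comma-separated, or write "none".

Target E = [09:00, 12:15].
Intermediaries M with M after E: B, C, D, G, N, Z.
Via B — items with X contains B: C, G, Z.
Via C — items with X contains C: none.
Via D — items with X contains D: none.
Via G — items with X contains G: none.
Via N — items with X contains N: none.
Via Z — items with X contains Z: none.
Union: C, G, Z.

C, G, Z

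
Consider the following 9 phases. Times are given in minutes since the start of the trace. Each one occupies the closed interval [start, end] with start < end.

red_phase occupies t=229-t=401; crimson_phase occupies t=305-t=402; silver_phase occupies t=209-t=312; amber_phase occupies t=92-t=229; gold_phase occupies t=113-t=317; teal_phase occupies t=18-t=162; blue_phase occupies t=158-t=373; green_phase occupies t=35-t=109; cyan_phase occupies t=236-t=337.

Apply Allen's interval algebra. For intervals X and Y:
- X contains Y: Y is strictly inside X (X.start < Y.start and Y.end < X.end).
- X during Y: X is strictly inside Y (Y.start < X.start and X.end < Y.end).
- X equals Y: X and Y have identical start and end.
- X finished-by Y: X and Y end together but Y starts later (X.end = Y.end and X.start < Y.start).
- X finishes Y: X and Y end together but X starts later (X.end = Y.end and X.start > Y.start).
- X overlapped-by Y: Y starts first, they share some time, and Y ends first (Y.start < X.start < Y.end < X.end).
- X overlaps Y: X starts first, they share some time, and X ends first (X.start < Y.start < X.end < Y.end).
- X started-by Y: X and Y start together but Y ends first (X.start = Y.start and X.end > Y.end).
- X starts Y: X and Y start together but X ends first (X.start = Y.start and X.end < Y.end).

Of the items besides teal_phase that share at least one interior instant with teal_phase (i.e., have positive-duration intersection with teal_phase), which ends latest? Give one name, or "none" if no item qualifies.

blue_phase

Target teal_phase = [t=18, t=162].
amber_phase [t=92, t=229] → overlapped-by → candidate.
blue_phase [t=158, t=373] → overlapped-by → candidate.
crimson_phase [t=305, t=402] → after → excluded.
cyan_phase [t=236, t=337] → after → excluded.
gold_phase [t=113, t=317] → overlapped-by → candidate.
green_phase [t=35, t=109] → during → candidate.
red_phase [t=229, t=401] → after → excluded.
silver_phase [t=209, t=312] → after → excluded.
Among candidates, latest end is t=373 → blue_phase.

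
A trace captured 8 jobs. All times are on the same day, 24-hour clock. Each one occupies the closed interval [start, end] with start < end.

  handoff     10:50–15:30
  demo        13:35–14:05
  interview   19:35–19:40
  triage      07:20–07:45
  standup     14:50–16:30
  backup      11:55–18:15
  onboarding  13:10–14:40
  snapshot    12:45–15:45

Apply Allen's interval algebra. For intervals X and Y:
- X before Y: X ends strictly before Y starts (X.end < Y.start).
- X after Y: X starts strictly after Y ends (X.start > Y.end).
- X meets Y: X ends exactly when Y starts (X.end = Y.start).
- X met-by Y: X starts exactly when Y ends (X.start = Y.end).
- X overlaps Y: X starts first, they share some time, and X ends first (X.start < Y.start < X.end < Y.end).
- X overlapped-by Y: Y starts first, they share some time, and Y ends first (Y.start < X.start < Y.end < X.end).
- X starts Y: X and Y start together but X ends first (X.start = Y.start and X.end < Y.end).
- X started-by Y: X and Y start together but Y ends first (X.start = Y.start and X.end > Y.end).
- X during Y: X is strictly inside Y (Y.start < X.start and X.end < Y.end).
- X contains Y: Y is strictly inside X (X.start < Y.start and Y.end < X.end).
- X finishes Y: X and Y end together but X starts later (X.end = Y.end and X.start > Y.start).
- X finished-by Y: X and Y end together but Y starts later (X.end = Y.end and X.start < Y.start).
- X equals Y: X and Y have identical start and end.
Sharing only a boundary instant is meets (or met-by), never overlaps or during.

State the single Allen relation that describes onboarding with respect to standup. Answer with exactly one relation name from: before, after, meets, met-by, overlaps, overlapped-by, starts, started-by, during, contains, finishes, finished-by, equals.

before

onboarding = [13:10, 14:40]; standup = [14:50, 16:30].
Compare endpoints: onboarding.start < standup.start, onboarding.start < standup.end, onboarding.end < standup.start, onboarding.end < standup.end.
That pattern is 'before'.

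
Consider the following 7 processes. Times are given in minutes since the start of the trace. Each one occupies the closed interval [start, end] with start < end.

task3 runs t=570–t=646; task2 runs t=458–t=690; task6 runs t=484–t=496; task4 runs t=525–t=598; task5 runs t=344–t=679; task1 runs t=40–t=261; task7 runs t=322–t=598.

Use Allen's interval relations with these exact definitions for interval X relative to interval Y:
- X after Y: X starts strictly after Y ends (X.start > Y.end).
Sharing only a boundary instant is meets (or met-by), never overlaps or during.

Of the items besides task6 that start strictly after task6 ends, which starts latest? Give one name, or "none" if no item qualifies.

task3

Target task6 = [t=484, t=496].
task1 [t=40, t=261] → before → excluded.
task2 [t=458, t=690] → contains → excluded.
task3 [t=570, t=646] → after → candidate.
task4 [t=525, t=598] → after → candidate.
task5 [t=344, t=679] → contains → excluded.
task7 [t=322, t=598] → contains → excluded.
Among candidates, latest start is t=570 → task3.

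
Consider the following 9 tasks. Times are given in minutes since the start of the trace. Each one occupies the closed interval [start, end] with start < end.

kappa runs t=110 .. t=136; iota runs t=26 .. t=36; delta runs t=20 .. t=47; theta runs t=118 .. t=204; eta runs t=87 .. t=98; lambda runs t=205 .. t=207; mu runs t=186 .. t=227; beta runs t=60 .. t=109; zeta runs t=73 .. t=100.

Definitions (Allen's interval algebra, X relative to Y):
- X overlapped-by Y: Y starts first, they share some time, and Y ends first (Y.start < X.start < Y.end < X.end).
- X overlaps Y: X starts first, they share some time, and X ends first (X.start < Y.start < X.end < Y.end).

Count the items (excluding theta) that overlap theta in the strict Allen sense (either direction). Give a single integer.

Target theta = [t=118, t=204].
beta [t=60, t=109] → before → no.
delta [t=20, t=47] → before → no.
eta [t=87, t=98] → before → no.
iota [t=26, t=36] → before → no.
kappa [t=110, t=136] → overlaps → counts.
lambda [t=205, t=207] → after → no.
mu [t=186, t=227] → overlapped-by → counts.
zeta [t=73, t=100] → before → no.
Total: 2.

2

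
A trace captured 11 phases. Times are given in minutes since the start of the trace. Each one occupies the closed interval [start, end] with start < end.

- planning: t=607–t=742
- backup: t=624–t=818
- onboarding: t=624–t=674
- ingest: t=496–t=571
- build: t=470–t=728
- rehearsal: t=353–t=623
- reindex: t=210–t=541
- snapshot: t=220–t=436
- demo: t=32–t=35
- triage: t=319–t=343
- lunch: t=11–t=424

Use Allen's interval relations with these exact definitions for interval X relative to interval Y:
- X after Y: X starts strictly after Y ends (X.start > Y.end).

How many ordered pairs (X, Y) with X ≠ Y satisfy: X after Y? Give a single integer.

33

Checking all 110 ordered pairs for relation 'after'; matching pairs in alphabetical order:
(backup, demo): backup after demo ✓
(backup, ingest): backup after ingest ✓
(backup, lunch): backup after lunch ✓
(backup, rehearsal): backup after rehearsal ✓
(backup, reindex): backup after reindex ✓
(backup, snapshot): backup after snapshot ✓
(backup, triage): backup after triage ✓
(build, demo): build after demo ✓
(build, lunch): build after lunch ✓
(build, snapshot): build after snapshot ✓
(build, triage): build after triage ✓
(ingest, demo): ingest after demo ✓
(ingest, lunch): ingest after lunch ✓
(ingest, snapshot): ingest after snapshot ✓
(ingest, triage): ingest after triage ✓
(onboarding, demo): onboarding after demo ✓
(onboarding, ingest): onboarding after ingest ✓
(onboarding, lunch): onboarding after lunch ✓
(onboarding, rehearsal): onboarding after rehearsal ✓
(onboarding, reindex): onboarding after reindex ✓
(onboarding, snapshot): onboarding after snapshot ✓
(onboarding, triage): onboarding after triage ✓
(planning, demo): planning after demo ✓
(planning, ingest): planning after ingest ✓
... plus 9 further pairs not listed.
Count: 33.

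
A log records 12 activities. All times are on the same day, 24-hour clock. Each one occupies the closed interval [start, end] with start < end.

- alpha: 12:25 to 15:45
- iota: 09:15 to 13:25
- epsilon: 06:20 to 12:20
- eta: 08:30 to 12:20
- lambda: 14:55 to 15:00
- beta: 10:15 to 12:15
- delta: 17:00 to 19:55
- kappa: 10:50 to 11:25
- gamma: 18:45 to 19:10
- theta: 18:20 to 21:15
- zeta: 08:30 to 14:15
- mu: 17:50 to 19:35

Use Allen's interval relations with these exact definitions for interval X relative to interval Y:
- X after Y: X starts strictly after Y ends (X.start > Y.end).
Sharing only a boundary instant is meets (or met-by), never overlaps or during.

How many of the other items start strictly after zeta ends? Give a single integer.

Target zeta = [08:30, 14:15].
alpha [12:25, 15:45] → overlapped-by → no.
beta [10:15, 12:15] → during → no.
delta [17:00, 19:55] → after → counts.
epsilon [06:20, 12:20] → overlaps → no.
eta [08:30, 12:20] → starts → no.
gamma [18:45, 19:10] → after → counts.
iota [09:15, 13:25] → during → no.
kappa [10:50, 11:25] → during → no.
lambda [14:55, 15:00] → after → counts.
mu [17:50, 19:35] → after → counts.
theta [18:20, 21:15] → after → counts.
Total: 5.

5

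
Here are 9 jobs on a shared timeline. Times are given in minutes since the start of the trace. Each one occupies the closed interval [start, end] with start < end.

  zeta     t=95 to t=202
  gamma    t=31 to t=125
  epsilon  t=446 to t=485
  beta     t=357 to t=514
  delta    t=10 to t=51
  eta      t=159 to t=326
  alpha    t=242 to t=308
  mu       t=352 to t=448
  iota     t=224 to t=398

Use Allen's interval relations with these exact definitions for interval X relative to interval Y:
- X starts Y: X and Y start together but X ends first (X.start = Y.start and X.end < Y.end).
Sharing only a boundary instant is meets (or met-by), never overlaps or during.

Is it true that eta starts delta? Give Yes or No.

No

eta = [t=159, t=326], delta = [t=10, t=51].
Actual relation of eta to delta: after.
Asked whether 'starts' holds → No.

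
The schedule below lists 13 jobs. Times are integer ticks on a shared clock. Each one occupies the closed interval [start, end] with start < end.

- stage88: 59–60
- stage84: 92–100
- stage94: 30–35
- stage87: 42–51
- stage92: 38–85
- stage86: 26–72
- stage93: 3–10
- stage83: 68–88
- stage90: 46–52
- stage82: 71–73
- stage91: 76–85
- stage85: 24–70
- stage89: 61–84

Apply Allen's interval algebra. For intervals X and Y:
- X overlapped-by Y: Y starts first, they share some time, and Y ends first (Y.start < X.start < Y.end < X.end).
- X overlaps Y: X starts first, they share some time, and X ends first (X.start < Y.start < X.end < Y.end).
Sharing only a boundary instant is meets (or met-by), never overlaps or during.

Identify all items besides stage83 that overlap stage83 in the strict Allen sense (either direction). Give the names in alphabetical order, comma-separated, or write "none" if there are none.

stage85, stage86, stage89, stage92

Target stage83 = [68, 88].
stage82 [71, 73] → during → no.
stage84 [92, 100] → after → no.
stage85 [24, 70] → overlaps → yes.
stage86 [26, 72] → overlaps → yes.
stage87 [42, 51] → before → no.
stage88 [59, 60] → before → no.
stage89 [61, 84] → overlaps → yes.
stage90 [46, 52] → before → no.
stage91 [76, 85] → during → no.
stage92 [38, 85] → overlaps → yes.
stage93 [3, 10] → before → no.
stage94 [30, 35] → before → no.
Result: stage85, stage86, stage89, stage92.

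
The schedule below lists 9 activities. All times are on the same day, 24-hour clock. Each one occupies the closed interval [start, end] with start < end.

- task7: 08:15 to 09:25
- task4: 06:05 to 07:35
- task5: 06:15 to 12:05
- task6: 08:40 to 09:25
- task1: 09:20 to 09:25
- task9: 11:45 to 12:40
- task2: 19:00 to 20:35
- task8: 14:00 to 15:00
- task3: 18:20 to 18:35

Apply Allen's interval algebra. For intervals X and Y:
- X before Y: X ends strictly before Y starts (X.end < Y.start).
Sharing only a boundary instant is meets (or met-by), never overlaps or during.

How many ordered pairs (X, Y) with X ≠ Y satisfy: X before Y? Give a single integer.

Checking all 72 ordered pairs for relation 'before'; matching pairs in alphabetical order:
(task1, task2): task1 before task2 ✓
(task1, task3): task1 before task3 ✓
(task1, task8): task1 before task8 ✓
(task1, task9): task1 before task9 ✓
(task3, task2): task3 before task2 ✓
(task4, task1): task4 before task1 ✓
(task4, task2): task4 before task2 ✓
(task4, task3): task4 before task3 ✓
(task4, task6): task4 before task6 ✓
(task4, task7): task4 before task7 ✓
(task4, task8): task4 before task8 ✓
(task4, task9): task4 before task9 ✓
(task5, task2): task5 before task2 ✓
(task5, task3): task5 before task3 ✓
(task5, task8): task5 before task8 ✓
(task6, task2): task6 before task2 ✓
(task6, task3): task6 before task3 ✓
(task6, task8): task6 before task8 ✓
(task6, task9): task6 before task9 ✓
(task7, task2): task7 before task2 ✓
(task7, task3): task7 before task3 ✓
(task7, task8): task7 before task8 ✓
(task7, task9): task7 before task9 ✓
(task8, task2): task8 before task2 ✓
... plus 4 further pairs not listed.
Count: 28.

28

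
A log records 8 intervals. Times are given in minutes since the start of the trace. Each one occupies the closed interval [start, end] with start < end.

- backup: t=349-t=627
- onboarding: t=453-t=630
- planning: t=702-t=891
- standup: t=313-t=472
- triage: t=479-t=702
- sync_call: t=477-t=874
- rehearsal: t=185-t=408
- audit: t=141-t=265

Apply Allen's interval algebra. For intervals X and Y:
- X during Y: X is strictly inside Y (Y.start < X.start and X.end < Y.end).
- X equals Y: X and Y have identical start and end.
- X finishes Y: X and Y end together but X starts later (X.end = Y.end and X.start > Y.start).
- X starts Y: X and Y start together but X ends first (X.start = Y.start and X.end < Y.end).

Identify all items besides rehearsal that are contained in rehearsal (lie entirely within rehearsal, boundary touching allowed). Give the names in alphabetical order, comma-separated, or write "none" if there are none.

Target rehearsal = [t=185, t=408].
audit [t=141, t=265] → overlaps → no.
backup [t=349, t=627] → overlapped-by → no.
onboarding [t=453, t=630] → after → no.
planning [t=702, t=891] → after → no.
standup [t=313, t=472] → overlapped-by → no.
sync_call [t=477, t=874] → after → no.
triage [t=479, t=702] → after → no.
Result: none.

none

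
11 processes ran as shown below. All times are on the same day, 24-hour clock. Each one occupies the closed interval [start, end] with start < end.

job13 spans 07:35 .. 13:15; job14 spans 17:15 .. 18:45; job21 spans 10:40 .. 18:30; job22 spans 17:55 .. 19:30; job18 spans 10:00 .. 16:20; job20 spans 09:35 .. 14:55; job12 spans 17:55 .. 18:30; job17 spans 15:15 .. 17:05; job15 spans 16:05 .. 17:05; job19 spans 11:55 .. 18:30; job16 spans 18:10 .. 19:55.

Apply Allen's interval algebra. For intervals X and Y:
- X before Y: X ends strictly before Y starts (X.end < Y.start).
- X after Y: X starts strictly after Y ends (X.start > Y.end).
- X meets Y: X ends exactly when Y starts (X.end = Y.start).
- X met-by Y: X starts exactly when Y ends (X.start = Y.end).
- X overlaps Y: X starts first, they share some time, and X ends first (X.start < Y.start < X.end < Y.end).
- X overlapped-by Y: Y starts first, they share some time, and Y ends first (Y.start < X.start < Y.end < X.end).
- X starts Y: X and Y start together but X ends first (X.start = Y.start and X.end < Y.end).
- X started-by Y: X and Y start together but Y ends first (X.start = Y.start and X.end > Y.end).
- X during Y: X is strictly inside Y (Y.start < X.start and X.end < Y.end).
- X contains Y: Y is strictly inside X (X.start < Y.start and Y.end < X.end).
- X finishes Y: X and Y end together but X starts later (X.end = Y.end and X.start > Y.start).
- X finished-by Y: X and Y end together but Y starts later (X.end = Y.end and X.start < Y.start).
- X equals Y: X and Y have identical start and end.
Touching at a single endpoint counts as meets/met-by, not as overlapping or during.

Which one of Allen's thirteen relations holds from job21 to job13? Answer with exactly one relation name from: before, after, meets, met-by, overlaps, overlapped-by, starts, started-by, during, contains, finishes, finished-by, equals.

job21 = [10:40, 18:30]; job13 = [07:35, 13:15].
Compare endpoints: job21.start > job13.start, job21.start < job13.end, job21.end > job13.start, job21.end > job13.end.
That pattern is 'overlapped-by'.

overlapped-by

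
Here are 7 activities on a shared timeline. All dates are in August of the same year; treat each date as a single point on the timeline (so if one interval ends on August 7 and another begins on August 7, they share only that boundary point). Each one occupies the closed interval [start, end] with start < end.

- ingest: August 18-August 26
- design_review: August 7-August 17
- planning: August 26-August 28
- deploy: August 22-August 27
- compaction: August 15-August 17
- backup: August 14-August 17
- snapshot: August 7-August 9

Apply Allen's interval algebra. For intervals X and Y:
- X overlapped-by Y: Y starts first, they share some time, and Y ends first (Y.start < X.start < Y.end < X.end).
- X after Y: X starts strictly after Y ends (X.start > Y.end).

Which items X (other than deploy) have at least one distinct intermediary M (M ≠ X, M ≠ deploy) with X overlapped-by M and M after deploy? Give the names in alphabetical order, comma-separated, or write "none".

none

Target deploy = [August 22, August 27].
Intermediaries M with M after deploy: none.
Union: none.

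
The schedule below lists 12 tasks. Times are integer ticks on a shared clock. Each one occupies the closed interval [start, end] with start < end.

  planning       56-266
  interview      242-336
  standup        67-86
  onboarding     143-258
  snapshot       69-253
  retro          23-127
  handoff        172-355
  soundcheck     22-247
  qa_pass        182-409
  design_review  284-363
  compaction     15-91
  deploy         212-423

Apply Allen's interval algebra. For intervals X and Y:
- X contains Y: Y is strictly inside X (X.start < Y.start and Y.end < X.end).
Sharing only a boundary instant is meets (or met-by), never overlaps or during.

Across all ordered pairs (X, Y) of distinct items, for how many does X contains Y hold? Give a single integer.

12

Checking all 132 ordered pairs for relation 'contains'; matching pairs in alphabetical order:
(compaction, standup): compaction contains standup ✓
(deploy, design_review): deploy contains design_review ✓
(deploy, interview): deploy contains interview ✓
(handoff, interview): handoff contains interview ✓
(planning, onboarding): planning contains onboarding ✓
(planning, snapshot): planning contains snapshot ✓
(planning, standup): planning contains standup ✓
(qa_pass, design_review): qa_pass contains design_review ✓
(qa_pass, interview): qa_pass contains interview ✓
(retro, standup): retro contains standup ✓
(soundcheck, retro): soundcheck contains retro ✓
(soundcheck, standup): soundcheck contains standup ✓
Count: 12.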